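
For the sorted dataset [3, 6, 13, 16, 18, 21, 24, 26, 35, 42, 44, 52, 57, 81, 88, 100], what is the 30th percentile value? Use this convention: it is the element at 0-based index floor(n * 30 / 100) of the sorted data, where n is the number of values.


The dataset has n = 16 elements.
Index = floor(16 * 30 / 100) = floor(480 / 100) = floor(4.8) = 4
Counting from index 0 in the sorted data, the element at index 4 is 18.
Final answer: 18


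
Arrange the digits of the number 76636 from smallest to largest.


The number 76636 has digits: 7, 6, 6, 3, 6
Sorted: 3, 6, 6, 6, 7
Joining the sorted digits gives the result.
Final answer: 36667


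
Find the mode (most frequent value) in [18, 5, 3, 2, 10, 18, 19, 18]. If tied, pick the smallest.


Count the frequency of each value:
  2 appears 1 time(s)
  3 appears 1 time(s)
  5 appears 1 time(s)
  10 appears 1 time(s)
  18 appears 3 time(s)
  19 appears 1 time(s)
Maximum frequency is 3.
Only 18 reaches that frequency, so it is the mode.
Final answer: 18


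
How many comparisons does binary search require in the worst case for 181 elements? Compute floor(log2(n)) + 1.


Binary search halves the search space each step.
Maximum comparisons = floor(log2(181)) + 1
log2(181) = 7.4998
floor(log2(181)) = 7, so 7 + 1 = 8
Final answer: 8


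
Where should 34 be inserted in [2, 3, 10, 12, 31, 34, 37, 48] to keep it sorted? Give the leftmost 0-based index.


List is sorted: [2, 3, 10, 12, 31, 34, 37, 48]
We need the leftmost position where 34 can be inserted, i.e. the first index whose element is >= 34 (or the end of the list if none is).
Binary search with low=0, high=8 (0-based indices):
  low=0, high=8, mid=4: a[4]=31 < 34, so low = 5
  low=5, high=8, mid=6: a[6]=37 >= 34, so high = 6
  low=5, high=6, mid=5: a[5]=34 >= 34, so high = 5
Now low = high = 5, so the insertion index is 5.
Final answer: 5


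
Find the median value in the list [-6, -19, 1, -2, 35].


First, sort the list: [-19, -6, -2, 1, 35]
The list has 5 elements (odd count).
The middle index is 2 (0-based), and the element there is -2.
Final answer: -2


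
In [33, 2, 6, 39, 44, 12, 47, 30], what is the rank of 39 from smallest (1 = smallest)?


Sort ascending: [2, 6, 12, 30, 33, 39, 44, 47]
Find 39 in the sorted list.
39 is at position 6 (1-indexed).
Final answer: 6


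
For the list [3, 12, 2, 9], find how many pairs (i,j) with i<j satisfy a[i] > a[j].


For each element, count the later elements that are smaller than it:
  3 (index 0): smaller elements after it = [2] -> 1
  12 (index 1): smaller elements after it = [2, 9] -> 2
  2 (index 2): smaller elements after it = [] -> 0
Total inversions = 1 + 2 + 0 = 3
Final answer: 3


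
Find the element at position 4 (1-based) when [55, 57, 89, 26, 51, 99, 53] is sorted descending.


Sort descending: [99, 89, 57, 55, 53, 51, 26]
The 4th element (1-indexed) is at index 3.
Value = 55
Final answer: 55


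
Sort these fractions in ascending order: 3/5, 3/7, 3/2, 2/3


Convert to decimal for comparison:
  3/5 = 0.6
  3/7 = 0.4286
  3/2 = 1.5
  2/3 = 0.6667
Decimals in increasing order: 0.4286 < 0.6 < 0.6667 < 1.5
Writing each back as its fraction gives the sorted order.
Final answer: 3/7, 3/5, 2/3, 3/2


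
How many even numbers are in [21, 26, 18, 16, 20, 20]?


Check each element:
  21 is odd
  26 is even
  18 is even
  16 is even
  20 is even
  20 is even
Evens: [26, 18, 16, 20, 20]
Count of evens = 5
Final answer: 5


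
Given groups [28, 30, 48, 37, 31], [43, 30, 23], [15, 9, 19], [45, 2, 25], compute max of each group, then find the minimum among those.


Find max of each group:
  Group 1: [28, 30, 48, 37, 31] -> max = 48
  Group 2: [43, 30, 23] -> max = 43
  Group 3: [15, 9, 19] -> max = 19
  Group 4: [45, 2, 25] -> max = 45
Maxes: [48, 43, 19, 45]
Minimum of maxes = 19
Final answer: 19


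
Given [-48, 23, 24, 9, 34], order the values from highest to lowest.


Original list: [-48, 23, 24, 9, 34]
Repeatedly take the largest remaining element:
  Remaining [-48, 23, 24, 9, 34] -> largest is 34
  Remaining [-48, 23, 24, 9] -> largest is 24
  Remaining [-48, 23, 9] -> largest is 23
  Remaining [-48, 9] -> largest is 9
  Remaining [-48] -> largest is -48
Collecting the picks in order gives the descending list.
Final answer: [34, 24, 23, 9, -48]


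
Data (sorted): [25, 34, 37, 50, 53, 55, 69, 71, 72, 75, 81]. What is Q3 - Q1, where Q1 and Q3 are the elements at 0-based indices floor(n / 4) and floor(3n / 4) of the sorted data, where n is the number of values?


The data has n = 11 elements.
Q1 index = floor(11 / 4) = floor(2.75) = 2; Q3 index = floor(3 * 11 / 4) = floor(8.25) = 8
Q1 = element at index 2 = 37
Q3 = element at index 8 = 72
IQR = 72 - 37 = 35
Final answer: 35


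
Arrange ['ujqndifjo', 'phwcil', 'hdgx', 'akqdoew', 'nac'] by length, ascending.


Compute lengths:
  'ujqndifjo' has length 9
  'phwcil' has length 6
  'hdgx' has length 4
  'akqdoew' has length 7
  'nac' has length 3
Lengths in increasing order: 3 < 4 < 6 < 7 < 9
Listing the words in that order gives the answer.
Final answer: ['nac', 'hdgx', 'phwcil', 'akqdoew', 'ujqndifjo']


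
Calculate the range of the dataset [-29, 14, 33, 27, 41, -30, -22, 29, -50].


Maximum value: 41
Minimum value: -50
Range = 41 - (-50) = 91
Final answer: 91


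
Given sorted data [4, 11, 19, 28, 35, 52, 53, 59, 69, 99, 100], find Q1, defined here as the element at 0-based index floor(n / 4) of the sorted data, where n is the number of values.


The list has n = 11 elements.
Q1 index = floor(11 / 4) = floor(2.75) = 2
Counting from index 0 in the sorted data, the element at index 2 is 19.
Final answer: 19


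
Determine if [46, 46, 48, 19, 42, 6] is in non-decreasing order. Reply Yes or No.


Check consecutive pairs:
  46 <= 46? True
  46 <= 48? True
  48 <= 19? False
  19 <= 42? True
  42 <= 6? False
2 consecutive pair(s) are out of order, so the list is not sorted.
Final answer: No


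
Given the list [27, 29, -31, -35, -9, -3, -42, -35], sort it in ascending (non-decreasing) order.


Original list: [27, 29, -31, -35, -9, -3, -42, -35]
Repeatedly take the smallest remaining element:
  Remaining [27, 29, -31, -35, -9, -3, -42, -35] -> smallest is -42
  Remaining [27, 29, -31, -35, -9, -3, -35] -> smallest is -35
  Remaining [27, 29, -31, -9, -3, -35] -> smallest is -35
  Remaining [27, 29, -31, -9, -3] -> smallest is -31
  Remaining [27, 29, -9, -3] -> smallest is -9
  Remaining [27, 29, -3] -> smallest is -3
  Remaining [27, 29] -> smallest is 27
  Remaining [29] -> smallest is 29
Collecting the picks in order gives the sorted list.
Final answer: [-42, -35, -35, -31, -9, -3, 27, 29]


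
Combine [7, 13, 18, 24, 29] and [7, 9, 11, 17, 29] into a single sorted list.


List A: [7, 13, 18, 24, 29]
List B: [7, 9, 11, 17, 29]
Repeatedly compare the front elements and take the smaller:
  7 vs 7 -> take 7
  13 vs 7 -> take 7
  13 vs 9 -> take 9
  13 vs 11 -> take 11
  13 vs 17 -> take 13
  18 vs 17 -> take 17
  18 vs 29 -> take 18
  24 vs 29 -> take 24
  29 vs 29 -> take 29
  A is exhausted; append the rest of B: [29]
Final answer: [7, 7, 9, 11, 13, 17, 18, 24, 29, 29]


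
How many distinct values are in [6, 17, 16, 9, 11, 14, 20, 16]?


List all unique values:
Distinct values: [6, 9, 11, 14, 16, 17, 20]
Count = 7
Final answer: 7


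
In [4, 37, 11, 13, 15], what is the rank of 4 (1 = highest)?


Sort descending: [37, 15, 13, 11, 4]
Find 4 in the sorted list.
4 is at position 5.
Final answer: 5


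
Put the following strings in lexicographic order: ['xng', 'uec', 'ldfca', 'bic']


Compare strings character by character (the first differing letter decides):
  'bic' < 'ldfca' since 'b' < 'l' at position 1
  'ldfca' < 'uec' since 'l' < 'u' at position 1
  'uec' < 'xng' since 'u' < 'x' at position 1
Chaining these comparisons gives the alphabetical order.
Final answer: ['bic', 'ldfca', 'uec', 'xng']


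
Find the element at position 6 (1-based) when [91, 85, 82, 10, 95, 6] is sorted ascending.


Sort ascending: [6, 10, 82, 85, 91, 95]
The 6th element (1-indexed) is at index 5.
Value = 95
Final answer: 95


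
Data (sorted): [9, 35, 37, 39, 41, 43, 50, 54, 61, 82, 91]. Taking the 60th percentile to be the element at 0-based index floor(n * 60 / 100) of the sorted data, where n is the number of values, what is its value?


The dataset has n = 11 elements.
Index = floor(11 * 60 / 100) = floor(660 / 100) = floor(6.6) = 6
Counting from index 0 in the sorted data, the element at index 6 is 50.
Final answer: 50


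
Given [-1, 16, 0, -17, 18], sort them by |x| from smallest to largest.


Compute absolute values:
  |-1| = 1
  |16| = 16
  |0| = 0
  |-17| = 17
  |18| = 18
Absolute values in increasing order: 0 < 1 < 16 < 17 < 18
Listing the original numbers in that order gives the answer.
Final answer: [0, -1, 16, -17, 18]


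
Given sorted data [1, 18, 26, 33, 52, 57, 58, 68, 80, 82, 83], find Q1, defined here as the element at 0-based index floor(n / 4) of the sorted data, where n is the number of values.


The list has n = 11 elements.
Q1 index = floor(11 / 4) = floor(2.75) = 2
Counting from index 0 in the sorted data, the element at index 2 is 26.
Final answer: 26


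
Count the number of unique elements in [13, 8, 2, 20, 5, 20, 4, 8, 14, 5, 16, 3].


List all unique values:
Distinct values: [2, 3, 4, 5, 8, 13, 14, 16, 20]
Count = 9
Final answer: 9


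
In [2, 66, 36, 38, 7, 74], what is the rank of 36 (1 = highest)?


Sort descending: [74, 66, 38, 36, 7, 2]
Find 36 in the sorted list.
36 is at position 4.
Final answer: 4


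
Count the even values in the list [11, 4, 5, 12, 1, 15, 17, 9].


Check each element:
  11 is odd
  4 is even
  5 is odd
  12 is even
  1 is odd
  15 is odd
  17 is odd
  9 is odd
Evens: [4, 12]
Count of evens = 2
Final answer: 2


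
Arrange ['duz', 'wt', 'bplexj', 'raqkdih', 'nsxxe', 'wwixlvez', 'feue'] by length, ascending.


Compute lengths:
  'duz' has length 3
  'wt' has length 2
  'bplexj' has length 6
  'raqkdih' has length 7
  'nsxxe' has length 5
  'wwixlvez' has length 8
  'feue' has length 4
Lengths in increasing order: 2 < 3 < 4 < 5 < 6 < 7 < 8
Listing the words in that order gives the answer.
Final answer: ['wt', 'duz', 'feue', 'nsxxe', 'bplexj', 'raqkdih', 'wwixlvez']


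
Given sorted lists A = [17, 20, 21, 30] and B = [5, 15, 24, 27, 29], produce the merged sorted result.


List A: [17, 20, 21, 30]
List B: [5, 15, 24, 27, 29]
Repeatedly compare the front elements and take the smaller:
  17 vs 5 -> take 5
  17 vs 15 -> take 15
  17 vs 24 -> take 17
  20 vs 24 -> take 20
  21 vs 24 -> take 21
  30 vs 24 -> take 24
  30 vs 27 -> take 27
  30 vs 29 -> take 29
  B is exhausted; append the rest of A: [30]
Final answer: [5, 15, 17, 20, 21, 24, 27, 29, 30]


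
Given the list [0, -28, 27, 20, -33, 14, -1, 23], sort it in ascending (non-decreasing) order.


Original list: [0, -28, 27, 20, -33, 14, -1, 23]
Repeatedly take the smallest remaining element:
  Remaining [0, -28, 27, 20, -33, 14, -1, 23] -> smallest is -33
  Remaining [0, -28, 27, 20, 14, -1, 23] -> smallest is -28
  Remaining [0, 27, 20, 14, -1, 23] -> smallest is -1
  Remaining [0, 27, 20, 14, 23] -> smallest is 0
  Remaining [27, 20, 14, 23] -> smallest is 14
  Remaining [27, 20, 23] -> smallest is 20
  Remaining [27, 23] -> smallest is 23
  Remaining [27] -> smallest is 27
Collecting the picks in order gives the sorted list.
Final answer: [-33, -28, -1, 0, 14, 20, 23, 27]


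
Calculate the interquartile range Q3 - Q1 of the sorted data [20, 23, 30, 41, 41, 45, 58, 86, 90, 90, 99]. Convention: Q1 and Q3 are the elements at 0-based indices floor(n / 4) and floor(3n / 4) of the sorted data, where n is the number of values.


The data has n = 11 elements.
Q1 index = floor(11 / 4) = floor(2.75) = 2; Q3 index = floor(3 * 11 / 4) = floor(8.25) = 8
Q1 = element at index 2 = 30
Q3 = element at index 8 = 90
IQR = 90 - 30 = 60
Final answer: 60


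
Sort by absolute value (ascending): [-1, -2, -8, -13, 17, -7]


Compute absolute values:
  |-1| = 1
  |-2| = 2
  |-8| = 8
  |-13| = 13
  |17| = 17
  |-7| = 7
Absolute values in increasing order: 1 < 2 < 7 < 8 < 13 < 17
Listing the original numbers in that order gives the answer.
Final answer: [-1, -2, -7, -8, -13, 17]


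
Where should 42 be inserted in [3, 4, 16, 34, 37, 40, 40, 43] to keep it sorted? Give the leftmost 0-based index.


List is sorted: [3, 4, 16, 34, 37, 40, 40, 43]
We need the leftmost position where 42 can be inserted, i.e. the first index whose element is >= 42 (or the end of the list if none is).
Binary search with low=0, high=8 (0-based indices):
  low=0, high=8, mid=4: a[4]=37 < 42, so low = 5
  low=5, high=8, mid=6: a[6]=40 < 42, so low = 7
  low=7, high=8, mid=7: a[7]=43 >= 42, so high = 7
Now low = high = 7, so the insertion index is 7.
Final answer: 7


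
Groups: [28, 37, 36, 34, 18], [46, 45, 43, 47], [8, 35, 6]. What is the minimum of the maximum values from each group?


Find max of each group:
  Group 1: [28, 37, 36, 34, 18] -> max = 37
  Group 2: [46, 45, 43, 47] -> max = 47
  Group 3: [8, 35, 6] -> max = 35
Maxes: [37, 47, 35]
Minimum of maxes = 35
Final answer: 35


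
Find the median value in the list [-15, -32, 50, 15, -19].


First, sort the list: [-32, -19, -15, 15, 50]
The list has 5 elements (odd count).
The middle index is 2 (0-based), and the element there is -15.
Final answer: -15


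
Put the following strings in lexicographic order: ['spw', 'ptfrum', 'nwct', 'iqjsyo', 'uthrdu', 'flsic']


Compare strings character by character (the first differing letter decides):
  'flsic' < 'iqjsyo' since 'f' < 'i' at position 1
  'iqjsyo' < 'nwct' since 'i' < 'n' at position 1
  'nwct' < 'ptfrum' since 'n' < 'p' at position 1
  'ptfrum' < 'spw' since 'p' < 's' at position 1
  'spw' < 'uthrdu' since 's' < 'u' at position 1
Chaining these comparisons gives the alphabetical order.
Final answer: ['flsic', 'iqjsyo', 'nwct', 'ptfrum', 'spw', 'uthrdu']


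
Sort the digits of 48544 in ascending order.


The number 48544 has digits: 4, 8, 5, 4, 4
Sorted: 4, 4, 4, 5, 8
Joining the sorted digits gives the result.
Final answer: 44458


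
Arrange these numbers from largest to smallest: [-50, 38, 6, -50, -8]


Original list: [-50, 38, 6, -50, -8]
Repeatedly take the largest remaining element:
  Remaining [-50, 38, 6, -50, -8] -> largest is 38
  Remaining [-50, 6, -50, -8] -> largest is 6
  Remaining [-50, -50, -8] -> largest is -8
  Remaining [-50, -50] -> largest is -50
  Remaining [-50] -> largest is -50
Collecting the picks in order gives the descending list.
Final answer: [38, 6, -8, -50, -50]


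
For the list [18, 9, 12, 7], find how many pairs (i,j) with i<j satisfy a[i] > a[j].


For each element, count the later elements that are smaller than it:
  18 (index 0): smaller elements after it = [9, 12, 7] -> 3
  9 (index 1): smaller elements after it = [7] -> 1
  12 (index 2): smaller elements after it = [7] -> 1
Total inversions = 3 + 1 + 1 = 5
Final answer: 5


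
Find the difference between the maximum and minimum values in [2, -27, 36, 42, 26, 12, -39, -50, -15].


Maximum value: 42
Minimum value: -50
Range = 42 - (-50) = 92
Final answer: 92


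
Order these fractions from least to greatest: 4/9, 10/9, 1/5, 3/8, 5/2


Convert to decimal for comparison:
  4/9 = 0.4444
  10/9 = 1.1111
  1/5 = 0.2
  3/8 = 0.375
  5/2 = 2.5
Decimals in increasing order: 0.2 < 0.375 < 0.4444 < 1.1111 < 2.5
Writing each back as its fraction gives the sorted order.
Final answer: 1/5, 3/8, 4/9, 10/9, 5/2


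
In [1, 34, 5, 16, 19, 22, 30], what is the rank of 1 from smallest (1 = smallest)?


Sort ascending: [1, 5, 16, 19, 22, 30, 34]
Find 1 in the sorted list.
1 is at position 1 (1-indexed).
Final answer: 1


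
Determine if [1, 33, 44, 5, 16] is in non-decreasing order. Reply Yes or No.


Check consecutive pairs:
  1 <= 33? True
  33 <= 44? True
  44 <= 5? False
  5 <= 16? True
1 consecutive pair(s) are out of order, so the list is not sorted.
Final answer: No


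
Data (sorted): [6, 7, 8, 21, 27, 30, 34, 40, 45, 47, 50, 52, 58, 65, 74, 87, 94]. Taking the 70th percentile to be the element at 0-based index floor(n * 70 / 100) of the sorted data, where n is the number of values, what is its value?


The dataset has n = 17 elements.
Index = floor(17 * 70 / 100) = floor(1190 / 100) = floor(11.9) = 11
Counting from index 0 in the sorted data, the element at index 11 is 52.
Final answer: 52


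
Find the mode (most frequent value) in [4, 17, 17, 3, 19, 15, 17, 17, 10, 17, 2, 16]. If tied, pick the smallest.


Count the frequency of each value:
  2 appears 1 time(s)
  3 appears 1 time(s)
  4 appears 1 time(s)
  10 appears 1 time(s)
  15 appears 1 time(s)
  16 appears 1 time(s)
  17 appears 5 time(s)
  19 appears 1 time(s)
Maximum frequency is 5.
Only 17 reaches that frequency, so it is the mode.
Final answer: 17


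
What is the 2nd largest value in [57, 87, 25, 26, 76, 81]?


Sort descending: [87, 81, 76, 57, 26, 25]
The 2nd element (1-indexed) is at index 1.
Value = 81
Final answer: 81


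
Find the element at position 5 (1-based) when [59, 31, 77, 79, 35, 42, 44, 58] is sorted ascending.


Sort ascending: [31, 35, 42, 44, 58, 59, 77, 79]
The 5th element (1-indexed) is at index 4.
Value = 58
Final answer: 58


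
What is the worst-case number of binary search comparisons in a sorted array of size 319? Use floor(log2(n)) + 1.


Binary search halves the search space each step.
Maximum comparisons = floor(log2(319)) + 1
log2(319) = 8.3174
floor(log2(319)) = 8, so 8 + 1 = 9
Final answer: 9


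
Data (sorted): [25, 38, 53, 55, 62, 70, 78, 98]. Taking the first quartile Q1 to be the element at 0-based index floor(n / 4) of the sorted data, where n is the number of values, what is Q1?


The list has n = 8 elements.
Q1 index = floor(8 / 4) = floor(2) = 2
Counting from index 0 in the sorted data, the element at index 2 is 53.
Final answer: 53


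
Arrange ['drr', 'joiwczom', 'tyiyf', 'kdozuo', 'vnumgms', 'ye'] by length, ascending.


Compute lengths:
  'drr' has length 3
  'joiwczom' has length 8
  'tyiyf' has length 5
  'kdozuo' has length 6
  'vnumgms' has length 7
  'ye' has length 2
Lengths in increasing order: 2 < 3 < 5 < 6 < 7 < 8
Listing the words in that order gives the answer.
Final answer: ['ye', 'drr', 'tyiyf', 'kdozuo', 'vnumgms', 'joiwczom']


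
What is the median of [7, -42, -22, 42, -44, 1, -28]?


First, sort the list: [-44, -42, -28, -22, 1, 7, 42]
The list has 7 elements (odd count).
The middle index is 3 (0-based), and the element there is -22.
Final answer: -22


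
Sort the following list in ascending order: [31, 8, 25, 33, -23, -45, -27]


Original list: [31, 8, 25, 33, -23, -45, -27]
Repeatedly take the smallest remaining element:
  Remaining [31, 8, 25, 33, -23, -45, -27] -> smallest is -45
  Remaining [31, 8, 25, 33, -23, -27] -> smallest is -27
  Remaining [31, 8, 25, 33, -23] -> smallest is -23
  Remaining [31, 8, 25, 33] -> smallest is 8
  Remaining [31, 25, 33] -> smallest is 25
  Remaining [31, 33] -> smallest is 31
  Remaining [33] -> smallest is 33
Collecting the picks in order gives the sorted list.
Final answer: [-45, -27, -23, 8, 25, 31, 33]


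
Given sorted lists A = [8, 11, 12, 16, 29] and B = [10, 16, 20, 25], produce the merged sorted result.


List A: [8, 11, 12, 16, 29]
List B: [10, 16, 20, 25]
Repeatedly compare the front elements and take the smaller:
  8 vs 10 -> take 8
  11 vs 10 -> take 10
  11 vs 16 -> take 11
  12 vs 16 -> take 12
  16 vs 16 -> take 16
  29 vs 16 -> take 16
  29 vs 20 -> take 20
  29 vs 25 -> take 25
  B is exhausted; append the rest of A: [29]
Final answer: [8, 10, 11, 12, 16, 16, 20, 25, 29]


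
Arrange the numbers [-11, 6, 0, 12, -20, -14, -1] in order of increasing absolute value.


Compute absolute values:
  |-11| = 11
  |6| = 6
  |0| = 0
  |12| = 12
  |-20| = 20
  |-14| = 14
  |-1| = 1
Absolute values in increasing order: 0 < 1 < 6 < 11 < 12 < 14 < 20
Listing the original numbers in that order gives the answer.
Final answer: [0, -1, 6, -11, 12, -14, -20]


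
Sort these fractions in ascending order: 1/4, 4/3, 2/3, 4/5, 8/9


Convert to decimal for comparison:
  1/4 = 0.25
  4/3 = 1.3333
  2/3 = 0.6667
  4/5 = 0.8
  8/9 = 0.8889
Decimals in increasing order: 0.25 < 0.6667 < 0.8 < 0.8889 < 1.3333
Writing each back as its fraction gives the sorted order.
Final answer: 1/4, 2/3, 4/5, 8/9, 4/3


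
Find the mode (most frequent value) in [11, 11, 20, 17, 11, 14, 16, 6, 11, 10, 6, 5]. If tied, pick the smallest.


Count the frequency of each value:
  5 appears 1 time(s)
  6 appears 2 time(s)
  10 appears 1 time(s)
  11 appears 4 time(s)
  14 appears 1 time(s)
  16 appears 1 time(s)
  17 appears 1 time(s)
  20 appears 1 time(s)
Maximum frequency is 4.
Only 11 reaches that frequency, so it is the mode.
Final answer: 11


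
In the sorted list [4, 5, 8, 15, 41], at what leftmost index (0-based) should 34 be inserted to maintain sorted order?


List is sorted: [4, 5, 8, 15, 41]
We need the leftmost position where 34 can be inserted, i.e. the first index whose element is >= 34 (or the end of the list if none is).
Binary search with low=0, high=5 (0-based indices):
  low=0, high=5, mid=2: a[2]=8 < 34, so low = 3
  low=3, high=5, mid=4: a[4]=41 >= 34, so high = 4
  low=3, high=4, mid=3: a[3]=15 < 34, so low = 4
Now low = high = 4, so the insertion index is 4.
Final answer: 4


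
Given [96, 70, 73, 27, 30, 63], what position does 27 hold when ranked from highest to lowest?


Sort descending: [96, 73, 70, 63, 30, 27]
Find 27 in the sorted list.
27 is at position 6.
Final answer: 6


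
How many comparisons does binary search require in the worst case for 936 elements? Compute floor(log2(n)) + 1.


Binary search halves the search space each step.
Maximum comparisons = floor(log2(936)) + 1
log2(936) = 9.8704
floor(log2(936)) = 9, so 9 + 1 = 10
Final answer: 10


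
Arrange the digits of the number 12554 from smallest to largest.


The number 12554 has digits: 1, 2, 5, 5, 4
Sorted: 1, 2, 4, 5, 5
Joining the sorted digits gives the result.
Final answer: 12455


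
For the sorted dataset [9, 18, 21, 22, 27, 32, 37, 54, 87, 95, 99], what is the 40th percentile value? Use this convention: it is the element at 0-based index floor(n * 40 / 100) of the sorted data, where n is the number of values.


The dataset has n = 11 elements.
Index = floor(11 * 40 / 100) = floor(440 / 100) = floor(4.4) = 4
Counting from index 0 in the sorted data, the element at index 4 is 27.
Final answer: 27


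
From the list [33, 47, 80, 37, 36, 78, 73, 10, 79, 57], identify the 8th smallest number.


Sort ascending: [10, 33, 36, 37, 47, 57, 73, 78, 79, 80]
The 8th element (1-indexed) is at index 7.
Value = 78
Final answer: 78


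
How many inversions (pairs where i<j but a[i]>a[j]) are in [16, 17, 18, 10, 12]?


For each element, count the later elements that are smaller than it:
  16 (index 0): smaller elements after it = [10, 12] -> 2
  17 (index 1): smaller elements after it = [10, 12] -> 2
  18 (index 2): smaller elements after it = [10, 12] -> 2
  10 (index 3): smaller elements after it = [] -> 0
Total inversions = 2 + 2 + 2 + 0 = 6
Final answer: 6


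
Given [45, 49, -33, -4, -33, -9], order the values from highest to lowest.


Original list: [45, 49, -33, -4, -33, -9]
Repeatedly take the largest remaining element:
  Remaining [45, 49, -33, -4, -33, -9] -> largest is 49
  Remaining [45, -33, -4, -33, -9] -> largest is 45
  Remaining [-33, -4, -33, -9] -> largest is -4
  Remaining [-33, -33, -9] -> largest is -9
  Remaining [-33, -33] -> largest is -33
  Remaining [-33] -> largest is -33
Collecting the picks in order gives the descending list.
Final answer: [49, 45, -4, -9, -33, -33]


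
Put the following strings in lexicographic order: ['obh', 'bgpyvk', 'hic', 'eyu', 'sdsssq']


Compare strings character by character (the first differing letter decides):
  'bgpyvk' < 'eyu' since 'b' < 'e' at position 1
  'eyu' < 'hic' since 'e' < 'h' at position 1
  'hic' < 'obh' since 'h' < 'o' at position 1
  'obh' < 'sdsssq' since 'o' < 's' at position 1
Chaining these comparisons gives the alphabetical order.
Final answer: ['bgpyvk', 'eyu', 'hic', 'obh', 'sdsssq']


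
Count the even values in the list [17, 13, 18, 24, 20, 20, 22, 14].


Check each element:
  17 is odd
  13 is odd
  18 is even
  24 is even
  20 is even
  20 is even
  22 is even
  14 is even
Evens: [18, 24, 20, 20, 22, 14]
Count of evens = 6
Final answer: 6


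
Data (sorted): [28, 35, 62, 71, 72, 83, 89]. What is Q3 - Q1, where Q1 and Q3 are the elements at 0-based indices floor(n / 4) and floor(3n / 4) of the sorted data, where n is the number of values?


The data has n = 7 elements.
Q1 index = floor(7 / 4) = floor(1.75) = 1; Q3 index = floor(3 * 7 / 4) = floor(5.25) = 5
Q1 = element at index 1 = 35
Q3 = element at index 5 = 83
IQR = 83 - 35 = 48
Final answer: 48


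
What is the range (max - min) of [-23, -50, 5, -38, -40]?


Maximum value: 5
Minimum value: -50
Range = 5 - (-50) = 55
Final answer: 55


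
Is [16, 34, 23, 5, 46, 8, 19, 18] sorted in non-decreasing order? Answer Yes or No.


Check consecutive pairs:
  16 <= 34? True
  34 <= 23? False
  23 <= 5? False
  5 <= 46? True
  46 <= 8? False
  8 <= 19? True
  19 <= 18? False
4 consecutive pair(s) are out of order, so the list is not sorted.
Final answer: No


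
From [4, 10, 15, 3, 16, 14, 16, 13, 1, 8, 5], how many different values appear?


List all unique values:
Distinct values: [1, 3, 4, 5, 8, 10, 13, 14, 15, 16]
Count = 10
Final answer: 10


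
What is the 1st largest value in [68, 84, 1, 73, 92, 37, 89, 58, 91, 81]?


Sort descending: [92, 91, 89, 84, 81, 73, 68, 58, 37, 1]
The 1st element (1-indexed) is at index 0.
Value = 92
Final answer: 92


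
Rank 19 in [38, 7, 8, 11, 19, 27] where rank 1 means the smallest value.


Sort ascending: [7, 8, 11, 19, 27, 38]
Find 19 in the sorted list.
19 is at position 4 (1-indexed).
Final answer: 4


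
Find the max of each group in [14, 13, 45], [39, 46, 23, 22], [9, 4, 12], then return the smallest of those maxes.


Find max of each group:
  Group 1: [14, 13, 45] -> max = 45
  Group 2: [39, 46, 23, 22] -> max = 46
  Group 3: [9, 4, 12] -> max = 12
Maxes: [45, 46, 12]
Minimum of maxes = 12
Final answer: 12


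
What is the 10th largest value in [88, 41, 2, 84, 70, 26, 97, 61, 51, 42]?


Sort descending: [97, 88, 84, 70, 61, 51, 42, 41, 26, 2]
The 10th element (1-indexed) is at index 9.
Value = 2
Final answer: 2


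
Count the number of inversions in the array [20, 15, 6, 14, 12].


For each element, count the later elements that are smaller than it:
  20 (index 0): smaller elements after it = [15, 6, 14, 12] -> 4
  15 (index 1): smaller elements after it = [6, 14, 12] -> 3
  6 (index 2): smaller elements after it = [] -> 0
  14 (index 3): smaller elements after it = [12] -> 1
Total inversions = 4 + 3 + 0 + 1 = 8
Final answer: 8


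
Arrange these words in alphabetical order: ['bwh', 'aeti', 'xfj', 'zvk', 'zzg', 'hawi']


Compare strings character by character (the first differing letter decides):
  'aeti' < 'bwh' since 'a' < 'b' at position 1
  'bwh' < 'hawi' since 'b' < 'h' at position 1
  'hawi' < 'xfj' since 'h' < 'x' at position 1
  'xfj' < 'zvk' since 'x' < 'z' at position 1
  'zvk' < 'zzg' since 'v' < 'z' at position 2
Chaining these comparisons gives the alphabetical order.
Final answer: ['aeti', 'bwh', 'hawi', 'xfj', 'zvk', 'zzg']


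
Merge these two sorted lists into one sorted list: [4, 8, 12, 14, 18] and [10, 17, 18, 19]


List A: [4, 8, 12, 14, 18]
List B: [10, 17, 18, 19]
Repeatedly compare the front elements and take the smaller:
  4 vs 10 -> take 4
  8 vs 10 -> take 8
  12 vs 10 -> take 10
  12 vs 17 -> take 12
  14 vs 17 -> take 14
  18 vs 17 -> take 17
  18 vs 18 -> take 18
  A is exhausted; append the rest of B: [18, 19]
Final answer: [4, 8, 10, 12, 14, 17, 18, 18, 19]


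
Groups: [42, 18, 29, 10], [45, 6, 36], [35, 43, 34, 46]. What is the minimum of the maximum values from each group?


Find max of each group:
  Group 1: [42, 18, 29, 10] -> max = 42
  Group 2: [45, 6, 36] -> max = 45
  Group 3: [35, 43, 34, 46] -> max = 46
Maxes: [42, 45, 46]
Minimum of maxes = 42
Final answer: 42


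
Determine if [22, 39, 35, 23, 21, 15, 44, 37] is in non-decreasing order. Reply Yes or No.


Check consecutive pairs:
  22 <= 39? True
  39 <= 35? False
  35 <= 23? False
  23 <= 21? False
  21 <= 15? False
  15 <= 44? True
  44 <= 37? False
5 consecutive pair(s) are out of order, so the list is not sorted.
Final answer: No


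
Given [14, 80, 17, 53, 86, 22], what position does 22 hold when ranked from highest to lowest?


Sort descending: [86, 80, 53, 22, 17, 14]
Find 22 in the sorted list.
22 is at position 4.
Final answer: 4


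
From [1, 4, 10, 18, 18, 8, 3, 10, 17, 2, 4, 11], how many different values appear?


List all unique values:
Distinct values: [1, 2, 3, 4, 8, 10, 11, 17, 18]
Count = 9
Final answer: 9


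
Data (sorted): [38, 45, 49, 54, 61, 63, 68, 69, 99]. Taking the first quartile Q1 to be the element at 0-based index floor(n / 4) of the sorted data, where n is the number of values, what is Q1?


The list has n = 9 elements.
Q1 index = floor(9 / 4) = floor(2.25) = 2
Counting from index 0 in the sorted data, the element at index 2 is 49.
Final answer: 49


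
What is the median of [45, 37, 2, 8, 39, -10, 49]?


First, sort the list: [-10, 2, 8, 37, 39, 45, 49]
The list has 7 elements (odd count).
The middle index is 3 (0-based), and the element there is 37.
Final answer: 37


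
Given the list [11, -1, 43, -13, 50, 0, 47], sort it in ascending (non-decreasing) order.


Original list: [11, -1, 43, -13, 50, 0, 47]
Repeatedly take the smallest remaining element:
  Remaining [11, -1, 43, -13, 50, 0, 47] -> smallest is -13
  Remaining [11, -1, 43, 50, 0, 47] -> smallest is -1
  Remaining [11, 43, 50, 0, 47] -> smallest is 0
  Remaining [11, 43, 50, 47] -> smallest is 11
  Remaining [43, 50, 47] -> smallest is 43
  Remaining [50, 47] -> smallest is 47
  Remaining [50] -> smallest is 50
Collecting the picks in order gives the sorted list.
Final answer: [-13, -1, 0, 11, 43, 47, 50]


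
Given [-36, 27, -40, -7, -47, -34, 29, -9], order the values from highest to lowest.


Original list: [-36, 27, -40, -7, -47, -34, 29, -9]
Repeatedly take the largest remaining element:
  Remaining [-36, 27, -40, -7, -47, -34, 29, -9] -> largest is 29
  Remaining [-36, 27, -40, -7, -47, -34, -9] -> largest is 27
  Remaining [-36, -40, -7, -47, -34, -9] -> largest is -7
  Remaining [-36, -40, -47, -34, -9] -> largest is -9
  Remaining [-36, -40, -47, -34] -> largest is -34
  Remaining [-36, -40, -47] -> largest is -36
  Remaining [-40, -47] -> largest is -40
  Remaining [-47] -> largest is -47
Collecting the picks in order gives the descending list.
Final answer: [29, 27, -7, -9, -34, -36, -40, -47]


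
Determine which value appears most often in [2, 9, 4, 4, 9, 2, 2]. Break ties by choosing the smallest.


Count the frequency of each value:
  2 appears 3 time(s)
  4 appears 2 time(s)
  9 appears 2 time(s)
Maximum frequency is 3.
Only 2 reaches that frequency, so it is the mode.
Final answer: 2


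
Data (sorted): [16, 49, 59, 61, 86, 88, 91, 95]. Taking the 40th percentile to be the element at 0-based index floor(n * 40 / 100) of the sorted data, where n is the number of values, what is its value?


The dataset has n = 8 elements.
Index = floor(8 * 40 / 100) = floor(320 / 100) = floor(3.2) = 3
Counting from index 0 in the sorted data, the element at index 3 is 61.
Final answer: 61


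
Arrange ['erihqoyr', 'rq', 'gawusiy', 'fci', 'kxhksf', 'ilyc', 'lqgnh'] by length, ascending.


Compute lengths:
  'erihqoyr' has length 8
  'rq' has length 2
  'gawusiy' has length 7
  'fci' has length 3
  'kxhksf' has length 6
  'ilyc' has length 4
  'lqgnh' has length 5
Lengths in increasing order: 2 < 3 < 4 < 5 < 6 < 7 < 8
Listing the words in that order gives the answer.
Final answer: ['rq', 'fci', 'ilyc', 'lqgnh', 'kxhksf', 'gawusiy', 'erihqoyr']


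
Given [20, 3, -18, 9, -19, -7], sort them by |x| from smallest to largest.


Compute absolute values:
  |20| = 20
  |3| = 3
  |-18| = 18
  |9| = 9
  |-19| = 19
  |-7| = 7
Absolute values in increasing order: 3 < 7 < 9 < 18 < 19 < 20
Listing the original numbers in that order gives the answer.
Final answer: [3, -7, 9, -18, -19, 20]


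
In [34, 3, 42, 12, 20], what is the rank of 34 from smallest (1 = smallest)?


Sort ascending: [3, 12, 20, 34, 42]
Find 34 in the sorted list.
34 is at position 4 (1-indexed).
Final answer: 4


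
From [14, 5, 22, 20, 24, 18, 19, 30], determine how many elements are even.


Check each element:
  14 is even
  5 is odd
  22 is even
  20 is even
  24 is even
  18 is even
  19 is odd
  30 is even
Evens: [14, 22, 20, 24, 18, 30]
Count of evens = 6
Final answer: 6


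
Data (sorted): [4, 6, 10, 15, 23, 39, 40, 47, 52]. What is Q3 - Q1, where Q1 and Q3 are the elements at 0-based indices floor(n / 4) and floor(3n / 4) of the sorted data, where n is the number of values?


The data has n = 9 elements.
Q1 index = floor(9 / 4) = floor(2.25) = 2; Q3 index = floor(3 * 9 / 4) = floor(6.75) = 6
Q1 = element at index 2 = 10
Q3 = element at index 6 = 40
IQR = 40 - 10 = 30
Final answer: 30


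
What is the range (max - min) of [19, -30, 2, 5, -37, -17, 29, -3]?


Maximum value: 29
Minimum value: -37
Range = 29 - (-37) = 66
Final answer: 66


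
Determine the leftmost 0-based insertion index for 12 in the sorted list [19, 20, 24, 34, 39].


List is sorted: [19, 20, 24, 34, 39]
We need the leftmost position where 12 can be inserted, i.e. the first index whose element is >= 12 (or the end of the list if none is).
Binary search with low=0, high=5 (0-based indices):
  low=0, high=5, mid=2: a[2]=24 >= 12, so high = 2
  low=0, high=2, mid=1: a[1]=20 >= 12, so high = 1
  low=0, high=1, mid=0: a[0]=19 >= 12, so high = 0
Now low = high = 0, so the insertion index is 0.
Final answer: 0


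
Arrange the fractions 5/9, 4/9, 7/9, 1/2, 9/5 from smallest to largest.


Convert to decimal for comparison:
  5/9 = 0.5556
  4/9 = 0.4444
  7/9 = 0.7778
  1/2 = 0.5
  9/5 = 1.8
Decimals in increasing order: 0.4444 < 0.5 < 0.5556 < 0.7778 < 1.8
Writing each back as its fraction gives the sorted order.
Final answer: 4/9, 1/2, 5/9, 7/9, 9/5


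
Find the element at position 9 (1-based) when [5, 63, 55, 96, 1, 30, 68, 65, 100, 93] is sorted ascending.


Sort ascending: [1, 5, 30, 55, 63, 65, 68, 93, 96, 100]
The 9th element (1-indexed) is at index 8.
Value = 96
Final answer: 96


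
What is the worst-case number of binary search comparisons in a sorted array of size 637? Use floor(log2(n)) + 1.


Binary search halves the search space each step.
Maximum comparisons = floor(log2(637)) + 1
log2(637) = 9.3151
floor(log2(637)) = 9, so 9 + 1 = 10
Final answer: 10


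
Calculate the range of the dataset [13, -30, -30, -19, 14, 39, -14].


Maximum value: 39
Minimum value: -30
Range = 39 - (-30) = 69
Final answer: 69


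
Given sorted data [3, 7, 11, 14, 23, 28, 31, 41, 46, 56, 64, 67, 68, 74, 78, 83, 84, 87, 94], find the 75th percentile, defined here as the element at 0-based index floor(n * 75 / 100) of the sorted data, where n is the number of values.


The dataset has n = 19 elements.
Index = floor(19 * 75 / 100) = floor(1425 / 100) = floor(14.25) = 14
Counting from index 0 in the sorted data, the element at index 14 is 78.
Final answer: 78


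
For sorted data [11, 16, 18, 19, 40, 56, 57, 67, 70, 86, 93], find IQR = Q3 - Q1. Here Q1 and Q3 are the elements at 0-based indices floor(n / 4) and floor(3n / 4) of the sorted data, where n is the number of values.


The data has n = 11 elements.
Q1 index = floor(11 / 4) = floor(2.75) = 2; Q3 index = floor(3 * 11 / 4) = floor(8.25) = 8
Q1 = element at index 2 = 18
Q3 = element at index 8 = 70
IQR = 70 - 18 = 52
Final answer: 52


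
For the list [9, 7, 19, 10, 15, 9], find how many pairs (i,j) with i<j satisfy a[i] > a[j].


For each element, count the later elements that are smaller than it:
  9 (index 0): smaller elements after it = [7] -> 1
  7 (index 1): smaller elements after it = [] -> 0
  19 (index 2): smaller elements after it = [10, 15, 9] -> 3
  10 (index 3): smaller elements after it = [9] -> 1
  15 (index 4): smaller elements after it = [9] -> 1
Total inversions = 1 + 0 + 3 + 1 + 1 = 6
Final answer: 6


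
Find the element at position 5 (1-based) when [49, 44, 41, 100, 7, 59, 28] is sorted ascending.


Sort ascending: [7, 28, 41, 44, 49, 59, 100]
The 5th element (1-indexed) is at index 4.
Value = 49
Final answer: 49


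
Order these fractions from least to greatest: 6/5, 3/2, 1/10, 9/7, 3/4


Convert to decimal for comparison:
  6/5 = 1.2
  3/2 = 1.5
  1/10 = 0.1
  9/7 = 1.2857
  3/4 = 0.75
Decimals in increasing order: 0.1 < 0.75 < 1.2 < 1.2857 < 1.5
Writing each back as its fraction gives the sorted order.
Final answer: 1/10, 3/4, 6/5, 9/7, 3/2


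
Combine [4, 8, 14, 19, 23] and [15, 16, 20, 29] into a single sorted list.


List A: [4, 8, 14, 19, 23]
List B: [15, 16, 20, 29]
Repeatedly compare the front elements and take the smaller:
  4 vs 15 -> take 4
  8 vs 15 -> take 8
  14 vs 15 -> take 14
  19 vs 15 -> take 15
  19 vs 16 -> take 16
  19 vs 20 -> take 19
  23 vs 20 -> take 20
  23 vs 29 -> take 23
  A is exhausted; append the rest of B: [29]
Final answer: [4, 8, 14, 15, 16, 19, 20, 23, 29]


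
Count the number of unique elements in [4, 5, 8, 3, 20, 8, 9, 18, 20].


List all unique values:
Distinct values: [3, 4, 5, 8, 9, 18, 20]
Count = 7
Final answer: 7


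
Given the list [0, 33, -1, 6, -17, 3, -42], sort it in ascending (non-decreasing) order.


Original list: [0, 33, -1, 6, -17, 3, -42]
Repeatedly take the smallest remaining element:
  Remaining [0, 33, -1, 6, -17, 3, -42] -> smallest is -42
  Remaining [0, 33, -1, 6, -17, 3] -> smallest is -17
  Remaining [0, 33, -1, 6, 3] -> smallest is -1
  Remaining [0, 33, 6, 3] -> smallest is 0
  Remaining [33, 6, 3] -> smallest is 3
  Remaining [33, 6] -> smallest is 6
  Remaining [33] -> smallest is 33
Collecting the picks in order gives the sorted list.
Final answer: [-42, -17, -1, 0, 3, 6, 33]


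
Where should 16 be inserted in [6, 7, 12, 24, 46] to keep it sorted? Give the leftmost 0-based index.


List is sorted: [6, 7, 12, 24, 46]
We need the leftmost position where 16 can be inserted, i.e. the first index whose element is >= 16 (or the end of the list if none is).
Binary search with low=0, high=5 (0-based indices):
  low=0, high=5, mid=2: a[2]=12 < 16, so low = 3
  low=3, high=5, mid=4: a[4]=46 >= 16, so high = 4
  low=3, high=4, mid=3: a[3]=24 >= 16, so high = 3
Now low = high = 3, so the insertion index is 3.
Final answer: 3


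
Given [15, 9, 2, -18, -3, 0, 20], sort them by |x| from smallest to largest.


Compute absolute values:
  |15| = 15
  |9| = 9
  |2| = 2
  |-18| = 18
  |-3| = 3
  |0| = 0
  |20| = 20
Absolute values in increasing order: 0 < 2 < 3 < 9 < 15 < 18 < 20
Listing the original numbers in that order gives the answer.
Final answer: [0, 2, -3, 9, 15, -18, 20]


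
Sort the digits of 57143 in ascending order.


The number 57143 has digits: 5, 7, 1, 4, 3
Sorted: 1, 3, 4, 5, 7
Joining the sorted digits gives the result.
Final answer: 13457


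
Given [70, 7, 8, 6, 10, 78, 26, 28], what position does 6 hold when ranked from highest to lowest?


Sort descending: [78, 70, 28, 26, 10, 8, 7, 6]
Find 6 in the sorted list.
6 is at position 8.
Final answer: 8


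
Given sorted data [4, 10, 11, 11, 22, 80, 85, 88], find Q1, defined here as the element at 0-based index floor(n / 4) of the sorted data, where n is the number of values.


The list has n = 8 elements.
Q1 index = floor(8 / 4) = floor(2) = 2
Counting from index 0 in the sorted data, the element at index 2 is 11.
Final answer: 11
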